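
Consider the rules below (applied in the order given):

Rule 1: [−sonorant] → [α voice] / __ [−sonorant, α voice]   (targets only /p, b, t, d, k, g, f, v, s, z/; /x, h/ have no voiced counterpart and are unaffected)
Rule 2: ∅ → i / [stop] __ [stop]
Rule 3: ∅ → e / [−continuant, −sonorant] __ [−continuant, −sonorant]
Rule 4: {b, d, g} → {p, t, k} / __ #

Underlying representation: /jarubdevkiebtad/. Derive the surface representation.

jarubidefkiepitat

Rule 1 (regressive voicing assimilation): /v/ precedes the voiceless obstruent /k/, so it devoices to [f] by assimilation. /b/ precedes the voiceless obstruent /t/, so it devoices to [p] by assimilation. /jarubdevkiebtad/ → jarubdefkieptad.
Rule 2 (stop-cluster i-epenthesis): /b/ and /d/ form a stop–stop cluster, so [i] is inserted between them. /p/ and /t/ form a stop–stop cluster, so [i] is inserted between them. /jarubdefkieptad/ → jarubidefkiepitad.
Rule 3 (stop-cluster e-epenthesis): no segment meets the environment; /jarubidefkiepitad/ is unchanged.
Rule 4 (final devoicing): /d/ is a voiced stop in word-final position, so it devoices to [t]. /jarubidefkiepitad/ → jarubidefkiepitat.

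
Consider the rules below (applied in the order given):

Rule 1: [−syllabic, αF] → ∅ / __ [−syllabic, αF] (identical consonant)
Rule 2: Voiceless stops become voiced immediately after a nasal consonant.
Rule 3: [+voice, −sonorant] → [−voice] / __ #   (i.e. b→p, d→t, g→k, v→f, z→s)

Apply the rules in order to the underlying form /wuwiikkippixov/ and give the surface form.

wuwiikipixof

Rule 1 (degemination): /kk/ is a geminate; the first /k/ deletes. /pp/ is a geminate; the first /p/ deletes. /wuwiikkippixov/ → wuwiikipixov.
Rule 2 (post-nasal voicing): no segment meets the environment; /wuwiikipixov/ is unchanged.
Rule 3 (final devoicing): /v/ is a voiced obstruent in word-final position, so it devoices to [f]. /wuwiikipixov/ → wuwiikipixof.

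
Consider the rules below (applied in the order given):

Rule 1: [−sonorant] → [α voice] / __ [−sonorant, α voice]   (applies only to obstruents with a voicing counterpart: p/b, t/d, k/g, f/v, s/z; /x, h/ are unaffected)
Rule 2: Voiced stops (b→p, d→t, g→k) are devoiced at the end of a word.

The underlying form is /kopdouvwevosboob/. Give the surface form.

Rule 1 (regressive voicing assimilation): /p/ precedes the voiced obstruent /d/, so it voices to [b] by assimilation. /s/ precedes the voiced obstruent /b/, so it voices to [z] by assimilation. /kopdouvwevosboob/ → kobdouvwevozboob.
Rule 2 (final devoicing): /b/ is a voiced stop in word-final position, so it devoices to [p]. /kobdouvwevozboob/ → kobdouvwevozboop.

kobdouvwevozboop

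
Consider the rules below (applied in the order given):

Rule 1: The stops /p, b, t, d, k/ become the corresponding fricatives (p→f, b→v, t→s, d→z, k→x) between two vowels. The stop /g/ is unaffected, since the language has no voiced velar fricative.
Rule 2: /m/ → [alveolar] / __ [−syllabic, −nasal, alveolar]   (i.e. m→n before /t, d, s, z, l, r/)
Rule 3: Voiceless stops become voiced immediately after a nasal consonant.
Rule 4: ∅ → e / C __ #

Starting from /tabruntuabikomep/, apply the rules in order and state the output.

Rule 1 (intervocalic spirantization): /b/ is a stop between vowels /a/ and /i/, so it spirantizes to the fricative [v]. /k/ is a stop between vowels /i/ and /o/, so it spirantizes to the fricative [x]. /tabruntuabikomep/ → tabruntuavixomep.
Rule 2 (nasal place assimilation): no segment meets the environment; /tabruntuavixomep/ is unchanged.
Rule 3 (post-nasal voicing): /t/ is a voiceless stop immediately after the nasal /n/, so it voices to [d]. /tabruntuavixomep/ → tabrunduavixomep.
Rule 4 (final e-epenthesis): the form ends in the consonant /p/, so [e] is inserted word-finally. /tabrunduavixomep/ → tabrunduavixomepe.

tabrunduavixomepe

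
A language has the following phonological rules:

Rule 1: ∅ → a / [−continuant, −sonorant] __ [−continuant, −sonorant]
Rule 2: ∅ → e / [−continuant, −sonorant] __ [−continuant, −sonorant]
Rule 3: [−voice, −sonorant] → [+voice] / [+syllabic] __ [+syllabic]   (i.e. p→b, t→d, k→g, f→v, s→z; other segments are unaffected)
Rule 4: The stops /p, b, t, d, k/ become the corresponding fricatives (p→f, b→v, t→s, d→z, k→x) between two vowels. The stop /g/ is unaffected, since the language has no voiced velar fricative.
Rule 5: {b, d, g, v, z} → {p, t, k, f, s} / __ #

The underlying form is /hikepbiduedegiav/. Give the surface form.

Rule 1 (stop-cluster a-epenthesis): /p/ and /b/ form a stop–stop cluster, so [a] is inserted between them. /hikepbiduedegiav/ → hikepabiduedegiav.
Rule 2 (stop-cluster e-epenthesis): no segment meets the environment; /hikepabiduedegiav/ is unchanged.
Rule 3 (intervocalic voicing): /k/ is a voiceless obstruent between vowels /i/ and /e/, so it voices to [g]. /p/ is a voiceless obstruent between vowels /e/ and /a/, so it voices to [b]. /hikepabiduedegiav/ → higebabiduedegiav.
Rule 4 (intervocalic spirantization): /b/ is a stop between vowels /e/ and /a/, so it spirantizes to the fricative [v]. /b/ is a stop between vowels /a/ and /i/, so it spirantizes to the fricative [v]. /d/ is a stop between vowels /i/ and /u/, so it spirantizes to the fricative [z]. /d/ is a stop between vowels /e/ and /e/, so it spirantizes to the fricative [z]. /higebabiduedegiav/ → higevavizuezegiav.
Rule 5 (final devoicing): /v/ is a voiced obstruent in word-final position, so it devoices to [f]. /higevavizuezegiav/ → higevavizuezegiaf.

higevavizuezegiaf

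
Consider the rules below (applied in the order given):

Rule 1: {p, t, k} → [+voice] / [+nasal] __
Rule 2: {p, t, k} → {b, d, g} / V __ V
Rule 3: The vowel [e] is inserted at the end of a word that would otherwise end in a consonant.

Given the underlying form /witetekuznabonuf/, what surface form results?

widedeguznabonufe

Rule 1 (post-nasal voicing): no segment meets the environment; /witetekuznabonuf/ is unchanged.
Rule 2 (intervocalic voicing): /t/ is a voiceless stop between vowels /i/ and /e/, so it voices to [d]. /t/ is a voiceless stop between vowels /e/ and /e/, so it voices to [d]. /k/ is a voiceless stop between vowels /e/ and /u/, so it voices to [g]. /witetekuznabonuf/ → widedeguznabonuf.
Rule 3 (final e-epenthesis): the form ends in the consonant /f/, so [e] is inserted word-finally. /widedeguznabonuf/ → widedeguznabonufe.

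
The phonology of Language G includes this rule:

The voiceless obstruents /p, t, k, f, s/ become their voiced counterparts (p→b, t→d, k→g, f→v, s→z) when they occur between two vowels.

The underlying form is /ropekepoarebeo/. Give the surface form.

/p/ is a voiceless obstruent between vowels /o/ and /e/, so it voices to [b].
/k/ is a voiceless obstruent between vowels /e/ and /e/, so it voices to [g].
/p/ is a voiceless obstruent between vowels /e/ and /o/, so it voices to [b].
Surface form: [robegeboarebeo].

robegeboarebeo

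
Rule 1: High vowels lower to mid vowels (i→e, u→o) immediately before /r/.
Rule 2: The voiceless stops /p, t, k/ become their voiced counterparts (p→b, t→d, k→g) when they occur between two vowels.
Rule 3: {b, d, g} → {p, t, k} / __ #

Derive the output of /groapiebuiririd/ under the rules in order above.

groabiebuererit

Rule 1 (pre-rhotic lowering): /i/ is a high vowel immediately before /r/, so it lowers to [e]. /i/ is a high vowel immediately before /r/, so it lowers to [e]. /groapiebuiririd/ → groapiebuererid.
Rule 2 (intervocalic voicing): /p/ is a voiceless stop between vowels /a/ and /i/, so it voices to [b]. /groapiebuererid/ → groabiebuererid.
Rule 3 (final devoicing): /d/ is a voiced stop in word-final position, so it devoices to [t]. /groabiebuererid/ → groabiebuererit.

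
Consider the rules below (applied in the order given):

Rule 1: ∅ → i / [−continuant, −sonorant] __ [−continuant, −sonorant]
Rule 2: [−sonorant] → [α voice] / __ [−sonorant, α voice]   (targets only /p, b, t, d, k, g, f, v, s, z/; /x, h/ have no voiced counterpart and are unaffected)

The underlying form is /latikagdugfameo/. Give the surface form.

Rule 1 (stop-cluster i-epenthesis): /g/ and /d/ form a stop–stop cluster, so [i] is inserted between them. /latikagdugfameo/ → latikagidugfameo.
Rule 2 (regressive voicing assimilation): /g/ precedes the voiceless obstruent /f/, so it devoices to [k] by assimilation. /latikagidugfameo/ → latikagidukfameo.

latikagidukfameo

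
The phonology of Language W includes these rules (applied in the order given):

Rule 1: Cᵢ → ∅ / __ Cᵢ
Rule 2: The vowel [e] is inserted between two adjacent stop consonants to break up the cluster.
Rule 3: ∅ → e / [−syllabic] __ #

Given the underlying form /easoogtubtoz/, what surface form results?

easoogetubetoze

Rule 1 (degemination): no segment meets the environment; /easoogtubtoz/ is unchanged.
Rule 2 (stop-cluster e-epenthesis): /g/ and /t/ form a stop–stop cluster, so [e] is inserted between them. /b/ and /t/ form a stop–stop cluster, so [e] is inserted between them. /easoogtubtoz/ → easoogetubetoz.
Rule 3 (final e-epenthesis): the form ends in the consonant /z/, so [e] is inserted word-finally. /easoogetubetoz/ → easoogetubetoze.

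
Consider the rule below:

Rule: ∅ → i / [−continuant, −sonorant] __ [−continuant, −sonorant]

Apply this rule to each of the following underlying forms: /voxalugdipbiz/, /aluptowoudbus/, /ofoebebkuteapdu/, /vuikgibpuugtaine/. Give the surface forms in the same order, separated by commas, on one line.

/voxalugdipbiz/: /g/ and /d/ form a stop–stop cluster, so [i] is inserted between them. /p/ and /b/ form a stop–stop cluster, so [i] is inserted between them. → [voxalugidipibiz].
/aluptowoudbus/: /p/ and /t/ form a stop–stop cluster, so [i] is inserted between them. /d/ and /b/ form a stop–stop cluster, so [i] is inserted between them. → [alupitowoudibus].
/ofoebebkuteapdu/: /b/ and /k/ form a stop–stop cluster, so [i] is inserted between them. /p/ and /d/ form a stop–stop cluster, so [i] is inserted between them. → [ofoebebikuteapidu].
/vuikgibpuugtaine/: /k/ and /g/ form a stop–stop cluster, so [i] is inserted between them. /b/ and /p/ form a stop–stop cluster, so [i] is inserted between them. /g/ and /t/ form a stop–stop cluster, so [i] is inserted between them. → [vuikigibipuugitaine].

voxalugidipibiz, alupitowoudibus, ofoebebikuteapidu, vuikigibipuugitaine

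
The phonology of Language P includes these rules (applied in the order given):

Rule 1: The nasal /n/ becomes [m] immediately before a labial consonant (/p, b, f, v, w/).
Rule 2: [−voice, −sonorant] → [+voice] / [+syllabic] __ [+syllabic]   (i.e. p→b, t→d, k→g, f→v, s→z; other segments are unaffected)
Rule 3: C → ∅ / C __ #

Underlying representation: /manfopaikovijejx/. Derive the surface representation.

mamfobaigovijej

Rule 1 (nasal place assimilation): /n/ precedes the labial consonant /f/, so it assimilates in place to [m]. /manfopaikovijejx/ → mamfopaikovijejx.
Rule 2 (intervocalic voicing): /p/ is a voiceless obstruent between vowels /o/ and /a/, so it voices to [b]. /k/ is a voiceless obstruent between vowels /i/ and /o/, so it voices to [g]. /mamfopaikovijejx/ → mamfobaigovijejx.
Rule 3 (final cluster simplification): /x/ is the second consonant of a word-final cluster /jx/, so it deletes. /mamfobaigovijejx/ → mamfobaigovijej.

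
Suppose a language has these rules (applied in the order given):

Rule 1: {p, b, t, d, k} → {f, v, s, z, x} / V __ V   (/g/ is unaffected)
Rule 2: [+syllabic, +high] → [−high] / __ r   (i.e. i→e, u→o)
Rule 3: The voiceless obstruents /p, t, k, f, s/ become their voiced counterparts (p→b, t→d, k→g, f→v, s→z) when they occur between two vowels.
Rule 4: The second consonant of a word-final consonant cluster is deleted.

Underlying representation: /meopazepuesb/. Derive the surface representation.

Rule 1 (intervocalic spirantization): /p/ is a stop between vowels /o/ and /a/, so it spirantizes to the fricative [f]. /p/ is a stop between vowels /e/ and /u/, so it spirantizes to the fricative [f]. /meopazepuesb/ → meofazefuesb.
Rule 2 (pre-rhotic lowering): no segment meets the environment; /meofazefuesb/ is unchanged.
Rule 3 (intervocalic voicing): /f/ is a voiceless obstruent between vowels /o/ and /a/, so it voices to [v]. /f/ is a voiceless obstruent between vowels /e/ and /u/, so it voices to [v]. /meofazefuesb/ → meovazevuesb.
Rule 4 (final cluster simplification): /b/ is the second consonant of a word-final cluster /sb/, so it deletes. /meovazevuesb/ → meovazevues.

meovazevues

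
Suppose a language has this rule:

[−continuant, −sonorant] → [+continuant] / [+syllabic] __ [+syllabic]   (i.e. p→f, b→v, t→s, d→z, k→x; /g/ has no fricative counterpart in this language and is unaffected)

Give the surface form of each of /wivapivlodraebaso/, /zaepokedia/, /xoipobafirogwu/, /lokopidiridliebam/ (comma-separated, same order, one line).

/wivapivlodraebaso/: /p/ is a stop between vowels /a/ and /i/, so it spirantizes to the fricative [f]. /b/ is a stop between vowels /e/ and /a/, so it spirantizes to the fricative [v]. → [wivafivlodraevaso].
/zaepokedia/: /p/ is a stop between vowels /e/ and /o/, so it spirantizes to the fricative [f]. /k/ is a stop between vowels /o/ and /e/, so it spirantizes to the fricative [x]. /d/ is a stop between vowels /e/ and /i/, so it spirantizes to the fricative [z]. → [zaefoxezia].
/xoipobafirogwu/: /p/ is a stop between vowels /i/ and /o/, so it spirantizes to the fricative [f]. /b/ is a stop between vowels /o/ and /a/, so it spirantizes to the fricative [v]. → [xoifovafirogwu].
/lokopidiridliebam/: /k/ is a stop between vowels /o/ and /o/, so it spirantizes to the fricative [x]. /p/ is a stop between vowels /o/ and /i/, so it spirantizes to the fricative [f]. /d/ is a stop between vowels /i/ and /i/, so it spirantizes to the fricative [z]. /b/ is a stop between vowels /e/ and /a/, so it spirantizes to the fricative [v]. → [loxofiziridlievam].

wivafivlodraevaso, zaefoxezia, xoifovafirogwu, loxofiziridlievam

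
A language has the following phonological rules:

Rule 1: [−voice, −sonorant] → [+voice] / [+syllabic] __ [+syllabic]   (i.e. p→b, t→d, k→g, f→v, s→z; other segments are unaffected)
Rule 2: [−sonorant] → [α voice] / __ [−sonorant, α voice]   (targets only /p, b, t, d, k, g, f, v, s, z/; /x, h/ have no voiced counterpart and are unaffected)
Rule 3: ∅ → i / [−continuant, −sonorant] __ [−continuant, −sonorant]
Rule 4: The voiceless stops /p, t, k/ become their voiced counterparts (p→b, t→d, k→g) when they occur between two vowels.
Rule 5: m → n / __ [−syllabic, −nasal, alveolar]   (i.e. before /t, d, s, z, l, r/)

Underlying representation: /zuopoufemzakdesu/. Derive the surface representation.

zuobouvenzagidezu

Rule 1 (intervocalic voicing): /p/ is a voiceless obstruent between vowels /o/ and /o/, so it voices to [b]. /f/ is a voiceless obstruent between vowels /u/ and /e/, so it voices to [v]. /s/ is a voiceless obstruent between vowels /e/ and /u/, so it voices to [z]. /zuopoufemzakdesu/ → zuobouvemzakdezu.
Rule 2 (regressive voicing assimilation): /k/ precedes the voiced obstruent /d/, so it voices to [g] by assimilation. /zuobouvemzakdezu/ → zuobouvemzagdezu.
Rule 3 (stop-cluster i-epenthesis): /g/ and /d/ form a stop–stop cluster, so [i] is inserted between them. /zuobouvemzagdezu/ → zuobouvemzagidezu.
Rule 4 (intervocalic voicing): no segment meets the environment; /zuobouvemzagidezu/ is unchanged.
Rule 5 (nasal place assimilation): /m/ precedes the alveolar consonant /z/, so it assimilates in place to [n]. /zuobouvemzagidezu/ → zuobouvenzagidezu.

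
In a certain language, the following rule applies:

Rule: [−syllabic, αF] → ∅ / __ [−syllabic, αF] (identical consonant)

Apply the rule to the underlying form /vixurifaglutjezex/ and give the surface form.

No segment of /vixurifaglutjezex/ meets the structural description of the rule, so the form surfaces unchanged.

vixurifaglutjezex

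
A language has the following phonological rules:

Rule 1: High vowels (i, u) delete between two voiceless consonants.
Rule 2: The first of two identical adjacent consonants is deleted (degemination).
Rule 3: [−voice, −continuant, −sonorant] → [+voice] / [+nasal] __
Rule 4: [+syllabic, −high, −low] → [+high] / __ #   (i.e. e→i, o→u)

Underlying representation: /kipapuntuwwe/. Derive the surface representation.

Rule 1 (high vowel syncope): /i/ is a high vowel flanked by voiceless consonants /k/ and /p/, so it deletes. /kipapuntuwwe/ → kpapuntuwwe.
Rule 2 (degemination): /ww/ is a geminate; the first /w/ deletes. /kpapuntuwwe/ → kpapuntuwe.
Rule 3 (post-nasal voicing): /t/ is a voiceless stop immediately after the nasal /n/, so it voices to [d]. /kpapuntuwe/ → kpapunduwe.
Rule 4 (final vowel raising): /e/ is a mid vowel in word-final position, so it raises to [i]. /kpapunduwe/ → kpapunduwi.

kpapunduwi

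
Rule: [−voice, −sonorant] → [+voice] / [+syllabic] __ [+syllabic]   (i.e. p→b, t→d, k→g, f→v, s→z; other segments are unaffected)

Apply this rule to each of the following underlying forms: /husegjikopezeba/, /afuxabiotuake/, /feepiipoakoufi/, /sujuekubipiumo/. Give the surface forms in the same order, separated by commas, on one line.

huzegjigobezeba, avuxabioduage, feebiiboagouvi, sujuegubibiumo

/husegjikopezeba/: /s/ is a voiceless obstruent between vowels /u/ and /e/, so it voices to [z]. /k/ is a voiceless obstruent between vowels /i/ and /o/, so it voices to [g]. /p/ is a voiceless obstruent between vowels /o/ and /e/, so it voices to [b]. → [huzegjigobezeba].
/afuxabiotuake/: /f/ is a voiceless obstruent between vowels /a/ and /u/, so it voices to [v]. /t/ is a voiceless obstruent between vowels /o/ and /u/, so it voices to [d]. /k/ is a voiceless obstruent between vowels /a/ and /e/, so it voices to [g]. → [avuxabioduage].
/feepiipoakoufi/: /p/ is a voiceless obstruent between vowels /e/ and /i/, so it voices to [b]. /p/ is a voiceless obstruent between vowels /i/ and /o/, so it voices to [b]. /k/ is a voiceless obstruent between vowels /a/ and /o/, so it voices to [g]. /f/ is a voiceless obstruent between vowels /u/ and /i/, so it voices to [v]. → [feebiiboagouvi].
/sujuekubipiumo/: /k/ is a voiceless obstruent between vowels /e/ and /u/, so it voices to [g]. /p/ is a voiceless obstruent between vowels /i/ and /i/, so it voices to [b]. → [sujuegubibiumo].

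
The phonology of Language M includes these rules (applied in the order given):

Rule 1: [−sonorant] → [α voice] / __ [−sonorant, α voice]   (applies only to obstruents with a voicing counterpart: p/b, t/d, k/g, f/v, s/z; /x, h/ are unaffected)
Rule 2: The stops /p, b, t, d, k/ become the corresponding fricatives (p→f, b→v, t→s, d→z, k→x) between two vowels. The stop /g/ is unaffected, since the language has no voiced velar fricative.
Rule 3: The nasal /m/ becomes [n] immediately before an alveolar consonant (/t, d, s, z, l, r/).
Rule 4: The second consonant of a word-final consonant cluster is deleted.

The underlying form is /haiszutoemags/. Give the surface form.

haizzusoemak

Rule 1 (regressive voicing assimilation): /s/ precedes the voiced obstruent /z/, so it voices to [z] by assimilation. /g/ precedes the voiceless obstruent /s/, so it devoices to [k] by assimilation. /haiszutoemags/ → haizzutoemaks.
Rule 2 (intervocalic spirantization): /t/ is a stop between vowels /u/ and /o/, so it spirantizes to the fricative [s]. /haizzutoemaks/ → haizzusoemaks.
Rule 3 (nasal place assimilation): no segment meets the environment; /haizzusoemaks/ is unchanged.
Rule 4 (final cluster simplification): /s/ is the second consonant of a word-final cluster /ks/, so it deletes. /haizzusoemaks/ → haizzusoemak.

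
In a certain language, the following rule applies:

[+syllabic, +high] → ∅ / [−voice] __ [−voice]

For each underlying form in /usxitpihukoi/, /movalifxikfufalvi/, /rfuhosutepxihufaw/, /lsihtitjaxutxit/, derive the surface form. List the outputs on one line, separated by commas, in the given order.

usxtphkoi, movalifxkffalvi, rfhostepxhfaw, lshttjaxtxt

/usxitpihukoi/: /i/ is a high vowel flanked by voiceless consonants /x/ and /t/, so it deletes. /i/ is a high vowel flanked by voiceless consonants /p/ and /h/, so it deletes. /u/ is a high vowel flanked by voiceless consonants /h/ and /k/, so it deletes. → [usxtphkoi].
/movalifxikfufalvi/: /i/ is a high vowel flanked by voiceless consonants /x/ and /k/, so it deletes. /u/ is a high vowel flanked by voiceless consonants /f/ and /f/, so it deletes. → [movalifxkffalvi].
/rfuhosutepxihufaw/: /u/ is a high vowel flanked by voiceless consonants /f/ and /h/, so it deletes. /u/ is a high vowel flanked by voiceless consonants /s/ and /t/, so it deletes. /i/ is a high vowel flanked by voiceless consonants /x/ and /h/, so it deletes. /u/ is a high vowel flanked by voiceless consonants /h/ and /f/, so it deletes. → [rfhostepxhfaw].
/lsihtitjaxutxit/: /i/ is a high vowel flanked by voiceless consonants /s/ and /h/, so it deletes. /i/ is a high vowel flanked by voiceless consonants /t/ and /t/, so it deletes. /u/ is a high vowel flanked by voiceless consonants /x/ and /t/, so it deletes. /i/ is a high vowel flanked by voiceless consonants /x/ and /t/, so it deletes. → [lshttjaxtxt].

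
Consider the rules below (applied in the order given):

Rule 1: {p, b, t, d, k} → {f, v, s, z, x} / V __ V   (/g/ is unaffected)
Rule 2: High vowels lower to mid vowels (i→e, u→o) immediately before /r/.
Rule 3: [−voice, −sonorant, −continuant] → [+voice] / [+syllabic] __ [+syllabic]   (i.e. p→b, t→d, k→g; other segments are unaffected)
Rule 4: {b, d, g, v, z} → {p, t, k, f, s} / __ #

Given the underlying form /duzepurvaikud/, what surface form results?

duzeforvaixut

Rule 1 (intervocalic spirantization): /p/ is a stop between vowels /e/ and /u/, so it spirantizes to the fricative [f]. /k/ is a stop between vowels /i/ and /u/, so it spirantizes to the fricative [x]. /duzepurvaikud/ → duzefurvaixud.
Rule 2 (pre-rhotic lowering): /u/ is a high vowel immediately before /r/, so it lowers to [o]. /duzefurvaixud/ → duzeforvaixud.
Rule 3 (intervocalic voicing): no segment meets the environment; /duzeforvaixud/ is unchanged.
Rule 4 (final devoicing): /d/ is a voiced obstruent in word-final position, so it devoices to [t]. /duzeforvaixud/ → duzeforvaixut.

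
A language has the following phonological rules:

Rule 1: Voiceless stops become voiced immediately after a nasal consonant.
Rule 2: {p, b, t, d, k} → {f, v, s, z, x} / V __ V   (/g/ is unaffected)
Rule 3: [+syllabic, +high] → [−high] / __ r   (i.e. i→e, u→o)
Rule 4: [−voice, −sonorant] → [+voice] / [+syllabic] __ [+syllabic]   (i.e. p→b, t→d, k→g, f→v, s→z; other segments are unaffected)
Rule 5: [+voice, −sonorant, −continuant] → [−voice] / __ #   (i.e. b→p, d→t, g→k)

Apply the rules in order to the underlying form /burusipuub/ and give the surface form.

Rule 1 (post-nasal voicing): no segment meets the environment; /burusipuub/ is unchanged.
Rule 2 (intervocalic spirantization): /p/ is a stop between vowels /i/ and /u/, so it spirantizes to the fricative [f]. /burusipuub/ → burusifuub.
Rule 3 (pre-rhotic lowering): /u/ is a high vowel immediately before /r/, so it lowers to [o]. /burusifuub/ → borusifuub.
Rule 4 (intervocalic voicing): /s/ is a voiceless obstruent between vowels /u/ and /i/, so it voices to [z]. /f/ is a voiceless obstruent between vowels /i/ and /u/, so it voices to [v]. /borusifuub/ → boruzivuub.
Rule 5 (final devoicing): /b/ is a voiced stop in word-final position, so it devoices to [p]. /boruzivuub/ → boruzivuup.

boruzivuup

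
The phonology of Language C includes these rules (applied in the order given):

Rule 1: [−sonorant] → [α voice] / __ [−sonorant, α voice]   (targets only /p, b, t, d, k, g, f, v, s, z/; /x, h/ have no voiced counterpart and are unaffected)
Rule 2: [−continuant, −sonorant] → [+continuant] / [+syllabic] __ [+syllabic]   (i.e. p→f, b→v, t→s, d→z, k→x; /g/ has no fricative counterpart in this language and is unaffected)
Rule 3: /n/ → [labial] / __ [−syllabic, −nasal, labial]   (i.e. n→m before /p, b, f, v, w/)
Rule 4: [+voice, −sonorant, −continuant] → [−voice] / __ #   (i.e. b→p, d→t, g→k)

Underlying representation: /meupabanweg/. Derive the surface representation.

Rule 1 (regressive voicing assimilation): no segment meets the environment; /meupabanweg/ is unchanged.
Rule 2 (intervocalic spirantization): /p/ is a stop between vowels /u/ and /a/, so it spirantizes to the fricative [f]. /b/ is a stop between vowels /a/ and /a/, so it spirantizes to the fricative [v]. /meupabanweg/ → meufavanweg.
Rule 3 (nasal place assimilation): /n/ precedes the labial consonant /w/, so it assimilates in place to [m]. /meufavanweg/ → meufavamweg.
Rule 4 (final devoicing): /g/ is a voiced stop in word-final position, so it devoices to [k]. /meufavamweg/ → meufavamwek.

meufavamwek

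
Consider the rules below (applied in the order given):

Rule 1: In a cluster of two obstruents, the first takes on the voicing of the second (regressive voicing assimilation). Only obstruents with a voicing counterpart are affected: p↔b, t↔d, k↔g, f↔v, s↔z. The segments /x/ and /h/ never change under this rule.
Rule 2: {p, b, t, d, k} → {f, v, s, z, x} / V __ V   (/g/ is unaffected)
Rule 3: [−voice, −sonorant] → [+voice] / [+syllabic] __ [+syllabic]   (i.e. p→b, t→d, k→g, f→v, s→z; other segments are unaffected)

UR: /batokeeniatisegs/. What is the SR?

bazoxeeniazizeks

Rule 1 (regressive voicing assimilation): /g/ precedes the voiceless obstruent /s/, so it devoices to [k] by assimilation. /batokeeniatisegs/ → batokeeniatiseks.
Rule 2 (intervocalic spirantization): /t/ is a stop between vowels /a/ and /o/, so it spirantizes to the fricative [s]. /k/ is a stop between vowels /o/ and /e/, so it spirantizes to the fricative [x]. /t/ is a stop between vowels /a/ and /i/, so it spirantizes to the fricative [s]. /batokeeniatiseks/ → basoxeeniasiseks.
Rule 3 (intervocalic voicing): /s/ is a voiceless obstruent between vowels /a/ and /o/, so it voices to [z]. /s/ is a voiceless obstruent between vowels /a/ and /i/, so it voices to [z]. /s/ is a voiceless obstruent between vowels /i/ and /e/, so it voices to [z]. /basoxeeniasiseks/ → bazoxeeniazizeks.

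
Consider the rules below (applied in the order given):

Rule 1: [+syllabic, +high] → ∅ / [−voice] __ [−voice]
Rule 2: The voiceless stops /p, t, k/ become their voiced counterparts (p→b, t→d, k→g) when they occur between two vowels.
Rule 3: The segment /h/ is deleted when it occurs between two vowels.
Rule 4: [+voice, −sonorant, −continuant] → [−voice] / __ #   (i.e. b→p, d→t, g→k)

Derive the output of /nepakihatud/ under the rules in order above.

nebakhadut

Rule 1 (high vowel syncope): /i/ is a high vowel flanked by voiceless consonants /k/ and /h/, so it deletes. /nepakihatud/ → nepakhatud.
Rule 2 (intervocalic voicing): /p/ is a voiceless stop between vowels /e/ and /a/, so it voices to [b]. /t/ is a voiceless stop between vowels /a/ and /u/, so it voices to [d]. /nepakhatud/ → nebakhadud.
Rule 3 (intervocalic h-deletion): no segment meets the environment; /nebakhadud/ is unchanged.
Rule 4 (final devoicing): /d/ is a voiced stop in word-final position, so it devoices to [t]. /nebakhadud/ → nebakhadut.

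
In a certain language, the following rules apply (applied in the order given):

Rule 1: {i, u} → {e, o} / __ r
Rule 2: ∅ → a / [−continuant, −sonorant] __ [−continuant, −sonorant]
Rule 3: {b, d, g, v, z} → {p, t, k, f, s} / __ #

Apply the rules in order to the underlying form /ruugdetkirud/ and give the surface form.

ruugadetakerut

Rule 1 (pre-rhotic lowering): /i/ is a high vowel immediately before /r/, so it lowers to [e]. /ruugdetkirud/ → ruugdetkerud.
Rule 2 (stop-cluster a-epenthesis): /g/ and /d/ form a stop–stop cluster, so [a] is inserted between them. /t/ and /k/ form a stop–stop cluster, so [a] is inserted between them. /ruugdetkerud/ → ruugadetakerud.
Rule 3 (final devoicing): /d/ is a voiced obstruent in word-final position, so it devoices to [t]. /ruugadetakerud/ → ruugadetakerut.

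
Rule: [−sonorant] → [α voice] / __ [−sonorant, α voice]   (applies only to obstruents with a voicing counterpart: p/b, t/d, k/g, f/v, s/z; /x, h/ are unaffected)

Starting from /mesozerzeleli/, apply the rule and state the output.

mesozerzeleli

No segment of /mesozerzeleli/ meets the structural description of the rule, so the form surfaces unchanged.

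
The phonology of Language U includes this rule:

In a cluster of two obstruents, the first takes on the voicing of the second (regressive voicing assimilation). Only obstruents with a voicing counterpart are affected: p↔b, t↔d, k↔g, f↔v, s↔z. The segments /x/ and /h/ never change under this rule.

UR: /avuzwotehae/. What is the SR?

avuzwotehae

No segment of /avuzwotehae/ meets the structural description of the rule, so the form surfaces unchanged.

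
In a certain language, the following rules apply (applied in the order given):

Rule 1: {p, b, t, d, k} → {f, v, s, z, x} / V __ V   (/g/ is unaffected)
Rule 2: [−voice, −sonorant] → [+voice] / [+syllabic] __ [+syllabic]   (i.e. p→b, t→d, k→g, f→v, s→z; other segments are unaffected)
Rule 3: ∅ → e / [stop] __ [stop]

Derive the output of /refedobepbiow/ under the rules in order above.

revezovepebiow

Rule 1 (intervocalic spirantization): /d/ is a stop between vowels /e/ and /o/, so it spirantizes to the fricative [z]. /b/ is a stop between vowels /o/ and /e/, so it spirantizes to the fricative [v]. /refedobepbiow/ → refezovepbiow.
Rule 2 (intervocalic voicing): /f/ is a voiceless obstruent between vowels /e/ and /e/, so it voices to [v]. /refezovepbiow/ → revezovepbiow.
Rule 3 (stop-cluster e-epenthesis): /p/ and /b/ form a stop–stop cluster, so [e] is inserted between them. /revezovepbiow/ → revezovepebiow.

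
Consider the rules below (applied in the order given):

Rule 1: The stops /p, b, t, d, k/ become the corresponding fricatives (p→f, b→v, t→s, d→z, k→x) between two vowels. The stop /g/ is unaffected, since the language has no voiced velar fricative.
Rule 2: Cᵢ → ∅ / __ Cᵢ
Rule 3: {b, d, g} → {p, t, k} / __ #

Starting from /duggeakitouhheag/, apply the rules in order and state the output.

dugeaxisouheak

Rule 1 (intervocalic spirantization): /k/ is a stop between vowels /a/ and /i/, so it spirantizes to the fricative [x]. /t/ is a stop between vowels /i/ and /o/, so it spirantizes to the fricative [s]. /duggeakitouhheag/ → duggeaxisouhheag.
Rule 2 (degemination): /gg/ is a geminate; the first /g/ deletes. /hh/ is a geminate; the first /h/ deletes. /duggeaxisouhheag/ → dugeaxisouheag.
Rule 3 (final devoicing): /g/ is a voiced stop in word-final position, so it devoices to [k]. /dugeaxisouheag/ → dugeaxisouheak.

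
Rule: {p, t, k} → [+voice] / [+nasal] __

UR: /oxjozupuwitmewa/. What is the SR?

oxjozupuwitmewa

No segment of /oxjozupuwitmewa/ meets the structural description of the rule, so the form surfaces unchanged.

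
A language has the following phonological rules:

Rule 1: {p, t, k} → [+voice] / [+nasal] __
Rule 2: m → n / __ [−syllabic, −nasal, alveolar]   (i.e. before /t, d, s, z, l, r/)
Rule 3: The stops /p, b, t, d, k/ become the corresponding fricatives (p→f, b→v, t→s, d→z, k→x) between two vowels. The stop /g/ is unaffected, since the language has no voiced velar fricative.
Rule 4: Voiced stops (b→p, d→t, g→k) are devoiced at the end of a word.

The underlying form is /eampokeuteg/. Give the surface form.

Rule 1 (post-nasal voicing): /p/ is a voiceless stop immediately after the nasal /m/, so it voices to [b]. /eampokeuteg/ → eambokeuteg.
Rule 2 (nasal place assimilation): no segment meets the environment; /eambokeuteg/ is unchanged.
Rule 3 (intervocalic spirantization): /k/ is a stop between vowels /o/ and /e/, so it spirantizes to the fricative [x]. /t/ is a stop between vowels /u/ and /e/, so it spirantizes to the fricative [s]. /eambokeuteg/ → eamboxeuseg.
Rule 4 (final devoicing): /g/ is a voiced stop in word-final position, so it devoices to [k]. /eamboxeuseg/ → eamboxeusek.

eamboxeusek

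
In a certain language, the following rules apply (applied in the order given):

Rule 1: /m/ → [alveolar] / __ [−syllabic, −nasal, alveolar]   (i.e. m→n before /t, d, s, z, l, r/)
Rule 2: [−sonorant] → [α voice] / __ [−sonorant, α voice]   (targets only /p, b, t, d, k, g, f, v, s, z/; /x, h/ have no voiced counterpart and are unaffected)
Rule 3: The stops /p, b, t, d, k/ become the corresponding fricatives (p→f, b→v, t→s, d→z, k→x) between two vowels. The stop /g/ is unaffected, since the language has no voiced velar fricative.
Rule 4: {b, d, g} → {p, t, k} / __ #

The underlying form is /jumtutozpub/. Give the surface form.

juntusospup

Rule 1 (nasal place assimilation): /m/ precedes the alveolar consonant /t/, so it assimilates in place to [n]. /jumtutozpub/ → juntutozpub.
Rule 2 (regressive voicing assimilation): /z/ precedes the voiceless obstruent /p/, so it devoices to [s] by assimilation. /juntutozpub/ → juntutospub.
Rule 3 (intervocalic spirantization): /t/ is a stop between vowels /u/ and /o/, so it spirantizes to the fricative [s]. /juntutospub/ → juntusospub.
Rule 4 (final devoicing): /b/ is a voiced stop in word-final position, so it devoices to [p]. /juntusospub/ → juntusospup.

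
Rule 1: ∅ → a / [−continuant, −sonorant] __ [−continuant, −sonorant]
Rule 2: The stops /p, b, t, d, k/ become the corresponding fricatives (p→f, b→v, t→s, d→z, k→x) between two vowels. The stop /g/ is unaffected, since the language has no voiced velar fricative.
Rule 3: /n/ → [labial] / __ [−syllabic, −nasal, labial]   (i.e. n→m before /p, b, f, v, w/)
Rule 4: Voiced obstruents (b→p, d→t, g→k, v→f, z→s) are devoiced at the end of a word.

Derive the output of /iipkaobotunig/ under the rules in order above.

iifaxaovosunik

Rule 1 (stop-cluster a-epenthesis): /p/ and /k/ form a stop–stop cluster, so [a] is inserted between them. /iipkaobotunig/ → iipakaobotunig.
Rule 2 (intervocalic spirantization): /p/ is a stop between vowels /i/ and /a/, so it spirantizes to the fricative [f]. /k/ is a stop between vowels /a/ and /a/, so it spirantizes to the fricative [x]. /b/ is a stop between vowels /o/ and /o/, so it spirantizes to the fricative [v]. /t/ is a stop between vowels /o/ and /u/, so it spirantizes to the fricative [s]. /iipakaobotunig/ → iifaxaovosunig.
Rule 3 (nasal place assimilation): no segment meets the environment; /iifaxaovosunig/ is unchanged.
Rule 4 (final devoicing): /g/ is a voiced obstruent in word-final position, so it devoices to [k]. /iifaxaovosunig/ → iifaxaovosunik.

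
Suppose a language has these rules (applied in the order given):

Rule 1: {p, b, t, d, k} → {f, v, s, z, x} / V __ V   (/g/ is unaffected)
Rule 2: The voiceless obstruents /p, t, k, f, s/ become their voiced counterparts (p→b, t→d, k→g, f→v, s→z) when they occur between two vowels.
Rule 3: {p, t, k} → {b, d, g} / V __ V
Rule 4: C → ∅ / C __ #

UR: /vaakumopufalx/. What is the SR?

Rule 1 (intervocalic spirantization): /k/ is a stop between vowels /a/ and /u/, so it spirantizes to the fricative [x]. /p/ is a stop between vowels /o/ and /u/, so it spirantizes to the fricative [f]. /vaakumopufalx/ → vaaxumofufalx.
Rule 2 (intervocalic voicing): /f/ is a voiceless obstruent between vowels /o/ and /u/, so it voices to [v]. /f/ is a voiceless obstruent between vowels /u/ and /a/, so it voices to [v]. /vaaxumofufalx/ → vaaxumovuvalx.
Rule 3 (intervocalic voicing): no segment meets the environment; /vaaxumovuvalx/ is unchanged.
Rule 4 (final cluster simplification): /x/ is the second consonant of a word-final cluster /lx/, so it deletes. /vaaxumovuvalx/ → vaaxumovuval.

vaaxumovuval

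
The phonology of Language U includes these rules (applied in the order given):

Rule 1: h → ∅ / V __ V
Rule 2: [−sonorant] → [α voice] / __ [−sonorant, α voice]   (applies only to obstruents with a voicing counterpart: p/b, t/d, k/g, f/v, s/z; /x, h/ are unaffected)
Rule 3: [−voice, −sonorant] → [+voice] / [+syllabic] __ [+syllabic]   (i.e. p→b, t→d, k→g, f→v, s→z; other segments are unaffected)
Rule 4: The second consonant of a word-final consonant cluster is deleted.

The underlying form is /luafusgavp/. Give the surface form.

luavuzgaf

Rule 1 (intervocalic h-deletion): no segment meets the environment; /luafusgavp/ is unchanged.
Rule 2 (regressive voicing assimilation): /s/ precedes the voiced obstruent /g/, so it voices to [z] by assimilation. /v/ precedes the voiceless obstruent /p/, so it devoices to [f] by assimilation. /luafusgavp/ → luafuzgafp.
Rule 3 (intervocalic voicing): /f/ is a voiceless obstruent between vowels /a/ and /u/, so it voices to [v]. /luafuzgafp/ → luavuzgafp.
Rule 4 (final cluster simplification): /p/ is the second consonant of a word-final cluster /fp/, so it deletes. /luavuzgafp/ → luavuzgaf.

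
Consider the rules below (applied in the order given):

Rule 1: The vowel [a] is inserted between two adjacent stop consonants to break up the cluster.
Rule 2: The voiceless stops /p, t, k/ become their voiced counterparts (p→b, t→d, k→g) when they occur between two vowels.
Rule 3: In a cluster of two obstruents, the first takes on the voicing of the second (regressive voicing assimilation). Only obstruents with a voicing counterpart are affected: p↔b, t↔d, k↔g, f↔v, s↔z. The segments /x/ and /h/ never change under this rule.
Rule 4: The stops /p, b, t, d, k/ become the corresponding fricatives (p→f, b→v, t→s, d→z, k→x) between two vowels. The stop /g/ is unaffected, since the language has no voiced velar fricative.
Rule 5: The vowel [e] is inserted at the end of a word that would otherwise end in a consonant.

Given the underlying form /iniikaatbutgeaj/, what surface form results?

iniigaazavuzageaje

Rule 1 (stop-cluster a-epenthesis): /t/ and /b/ form a stop–stop cluster, so [a] is inserted between them. /t/ and /g/ form a stop–stop cluster, so [a] is inserted between them. /iniikaatbutgeaj/ → iniikaatabutageaj.
Rule 2 (intervocalic voicing): /k/ is a voiceless stop between vowels /i/ and /a/, so it voices to [g]. /t/ is a voiceless stop between vowels /a/ and /a/, so it voices to [d]. /t/ is a voiceless stop between vowels /u/ and /a/, so it voices to [d]. /iniikaatabutageaj/ → iniigaadabudageaj.
Rule 3 (regressive voicing assimilation): no segment meets the environment; /iniigaadabudageaj/ is unchanged.
Rule 4 (intervocalic spirantization): /d/ is a stop between vowels /a/ and /a/, so it spirantizes to the fricative [z]. /b/ is a stop between vowels /a/ and /u/, so it spirantizes to the fricative [v]. /d/ is a stop between vowels /u/ and /a/, so it spirantizes to the fricative [z]. /iniigaadabudageaj/ → iniigaazavuzageaj.
Rule 5 (final e-epenthesis): the form ends in the consonant /j/, so [e] is inserted word-finally. /iniigaazavuzageaj/ → iniigaazavuzageaje.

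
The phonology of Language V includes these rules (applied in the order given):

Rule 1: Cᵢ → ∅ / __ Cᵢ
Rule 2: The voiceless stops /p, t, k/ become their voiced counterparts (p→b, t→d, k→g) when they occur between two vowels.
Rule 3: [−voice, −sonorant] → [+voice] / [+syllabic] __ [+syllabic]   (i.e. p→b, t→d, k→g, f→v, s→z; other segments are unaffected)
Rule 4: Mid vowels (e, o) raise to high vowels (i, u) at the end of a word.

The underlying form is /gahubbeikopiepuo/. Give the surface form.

gahubeigobiebuu

Rule 1 (degemination): /bb/ is a geminate; the first /b/ deletes. /gahubbeikopiepuo/ → gahubeikopiepuo.
Rule 2 (intervocalic voicing): /k/ is a voiceless stop between vowels /i/ and /o/, so it voices to [g]. /p/ is a voiceless stop between vowels /o/ and /i/, so it voices to [b]. /p/ is a voiceless stop between vowels /e/ and /u/, so it voices to [b]. /gahubeikopiepuo/ → gahubeigobiebuo.
Rule 3 (intervocalic voicing): no segment meets the environment; /gahubeigobiebuo/ is unchanged.
Rule 4 (final vowel raising): /o/ is a mid vowel in word-final position, so it raises to [u]. /gahubeigobiebuo/ → gahubeigobiebuu.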